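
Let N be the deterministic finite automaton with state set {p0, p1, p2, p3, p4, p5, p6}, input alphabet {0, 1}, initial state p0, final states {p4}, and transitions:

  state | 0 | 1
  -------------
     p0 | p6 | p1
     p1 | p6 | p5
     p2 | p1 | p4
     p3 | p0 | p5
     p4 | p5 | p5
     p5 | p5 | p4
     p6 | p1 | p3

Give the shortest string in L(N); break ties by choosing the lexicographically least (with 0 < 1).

111

A breadth-first search from p0 reaches an accepting state first via the path p0 → p1 → p5 → p4 on input 111.
No string of length < 3 is accepted (BFS exhausts all shorter strings without reaching an accepting state), and 111 is the lexicographically least accepting string of length 3.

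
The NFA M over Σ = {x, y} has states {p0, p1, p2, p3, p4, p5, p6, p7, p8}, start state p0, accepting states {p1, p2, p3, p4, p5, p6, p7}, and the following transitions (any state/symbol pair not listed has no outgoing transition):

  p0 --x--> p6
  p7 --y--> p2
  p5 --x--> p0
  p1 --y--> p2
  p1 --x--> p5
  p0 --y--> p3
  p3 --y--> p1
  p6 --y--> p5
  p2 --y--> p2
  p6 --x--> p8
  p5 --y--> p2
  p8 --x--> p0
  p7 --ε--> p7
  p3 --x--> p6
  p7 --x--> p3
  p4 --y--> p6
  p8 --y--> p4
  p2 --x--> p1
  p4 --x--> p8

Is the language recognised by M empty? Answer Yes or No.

No

The string x is accepted: the run p0 → p6 ends in the accepting state p6.
Since at least one string is accepted, L(M) is not empty.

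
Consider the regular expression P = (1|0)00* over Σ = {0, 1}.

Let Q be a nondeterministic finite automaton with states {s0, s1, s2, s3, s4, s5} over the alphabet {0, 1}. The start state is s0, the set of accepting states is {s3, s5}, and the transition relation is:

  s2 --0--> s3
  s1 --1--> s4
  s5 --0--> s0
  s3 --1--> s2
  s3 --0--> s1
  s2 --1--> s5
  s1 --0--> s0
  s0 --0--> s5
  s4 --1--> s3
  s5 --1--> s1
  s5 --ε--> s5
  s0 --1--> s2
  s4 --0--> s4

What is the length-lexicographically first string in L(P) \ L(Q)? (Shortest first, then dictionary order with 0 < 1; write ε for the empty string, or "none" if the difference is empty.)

00

The string 00 is accepted by P but not by Q.
No shorter string lies in the difference, and 00 is the lexicographically first length-2 string in L(P) \ L(Q).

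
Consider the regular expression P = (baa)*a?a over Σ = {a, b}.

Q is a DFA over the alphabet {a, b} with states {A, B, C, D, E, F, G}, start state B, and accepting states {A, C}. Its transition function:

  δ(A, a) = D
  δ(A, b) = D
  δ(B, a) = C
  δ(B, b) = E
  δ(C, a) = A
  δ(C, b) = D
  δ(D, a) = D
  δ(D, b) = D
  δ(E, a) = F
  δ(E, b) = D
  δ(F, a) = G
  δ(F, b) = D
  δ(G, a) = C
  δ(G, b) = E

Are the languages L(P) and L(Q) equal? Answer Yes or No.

Yes

Converting the expression P to a DFA (subset construction, then merging equivalent states) gives the minimal DFA with states {p0, p1, p2, p3, p4, p5}, start state p0, accepting states {p1, p3} and transitions p0: a→p1, b→p2; p1: a→p3, b→p4; p2: a→p5, b→p4; p3: a→p4, b→p4; p4: a→p4, b→p4; p5: a→p0, b→p4.
Exploring the product automaton P × Q from the start pair (p0, B), following both machines on each input symbol, reaches 7 state pairs: (p0, B), (p1, C), (p2, E), (p3, A), (p4, D), (p5, F), (p0, G).
P accepts in {p1, p3} and Q accepts in {A, C}. In every reachable pair the two components are either both accepting — (p1, C), (p3, A) — or both non-accepting, so no string is accepted by exactly one of the machines: L(P) \ L(Q) and L(Q) \ L(P) are both empty.
Hence every string is accepted by P iff it is accepted by Q, and the two languages coincide.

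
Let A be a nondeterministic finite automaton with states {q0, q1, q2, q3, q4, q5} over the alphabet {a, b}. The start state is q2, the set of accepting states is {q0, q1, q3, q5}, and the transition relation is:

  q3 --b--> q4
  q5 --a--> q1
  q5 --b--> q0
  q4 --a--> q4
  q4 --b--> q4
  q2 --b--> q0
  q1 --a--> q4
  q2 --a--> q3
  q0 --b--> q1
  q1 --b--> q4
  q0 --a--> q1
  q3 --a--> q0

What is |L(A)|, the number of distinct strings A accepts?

7

The useful subgraph on states {q0, q1, q2, q3} is acyclic, so L(A) is finite; the longest accepting path visits 4 useful states, giving maximum string length 3.
Counting accepting paths from q2 by length: 2 of length 1, 3 of length 2, 2 of length 3. Total 7.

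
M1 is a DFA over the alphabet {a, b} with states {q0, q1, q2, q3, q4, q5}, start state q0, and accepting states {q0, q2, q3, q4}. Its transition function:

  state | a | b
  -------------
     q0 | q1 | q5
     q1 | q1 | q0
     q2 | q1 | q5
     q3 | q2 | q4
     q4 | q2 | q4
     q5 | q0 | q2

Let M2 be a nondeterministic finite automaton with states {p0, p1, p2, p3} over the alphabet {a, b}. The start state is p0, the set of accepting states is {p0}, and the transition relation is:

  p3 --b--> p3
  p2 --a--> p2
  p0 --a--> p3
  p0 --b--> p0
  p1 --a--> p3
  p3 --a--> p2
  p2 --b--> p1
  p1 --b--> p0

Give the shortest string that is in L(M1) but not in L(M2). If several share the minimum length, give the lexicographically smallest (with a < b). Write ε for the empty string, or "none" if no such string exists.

ab

The string ab is accepted by M1 but not by M2.
No shorter string lies in the difference, and ab is the lexicographically first length-2 string in L(M1) \ L(M2).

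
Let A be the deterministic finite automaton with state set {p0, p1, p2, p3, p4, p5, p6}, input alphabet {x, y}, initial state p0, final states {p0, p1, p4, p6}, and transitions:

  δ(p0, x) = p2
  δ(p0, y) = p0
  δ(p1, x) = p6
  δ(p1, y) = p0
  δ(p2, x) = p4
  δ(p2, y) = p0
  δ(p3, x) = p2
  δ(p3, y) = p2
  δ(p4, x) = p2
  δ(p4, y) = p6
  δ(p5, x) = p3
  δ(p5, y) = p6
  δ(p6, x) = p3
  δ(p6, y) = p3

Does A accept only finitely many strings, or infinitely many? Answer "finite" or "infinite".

infinite

State p0 is reachable from the start and can reach an accepting state, and it lies on the cycle p0 → p0.
Traversing that cycle any number of times yields accepted strings of unbounded length, so the language is infinite.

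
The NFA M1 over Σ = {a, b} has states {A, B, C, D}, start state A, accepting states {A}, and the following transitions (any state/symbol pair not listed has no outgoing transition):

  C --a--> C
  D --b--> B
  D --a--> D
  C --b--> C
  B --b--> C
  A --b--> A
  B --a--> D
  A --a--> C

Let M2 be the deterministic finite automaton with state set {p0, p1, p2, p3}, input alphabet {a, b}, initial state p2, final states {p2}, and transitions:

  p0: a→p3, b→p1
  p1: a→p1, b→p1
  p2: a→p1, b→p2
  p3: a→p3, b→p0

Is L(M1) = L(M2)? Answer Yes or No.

Exploring the product automaton M1 × M2 from the start pair (A, p2), following both machines on each input symbol, reaches 2 state pairs: (A, p2), (C, p1).
M1 accepts in {A} and M2 accepts in {p2}. In every reachable pair the two components are either both accepting — (A, p2) — or both non-accepting, so no string is accepted by exactly one of the machines: L(M1) \ L(M2) and L(M2) \ L(M1) are both empty.
Hence every string is accepted by M1 iff it is accepted by M2, and the two languages coincide.

Yes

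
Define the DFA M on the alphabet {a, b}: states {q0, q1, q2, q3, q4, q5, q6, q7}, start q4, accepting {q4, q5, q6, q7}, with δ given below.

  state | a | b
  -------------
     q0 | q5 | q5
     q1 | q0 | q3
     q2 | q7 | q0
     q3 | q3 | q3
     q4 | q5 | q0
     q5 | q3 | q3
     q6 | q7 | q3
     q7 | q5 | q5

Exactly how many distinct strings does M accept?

The useful subgraph on states {q0, q4, q5} is acyclic, so L(M) is finite; the longest accepting path visits 3 useful states, giving maximum string length 2.
Counting accepting paths from q4 by length: 1 of length 0, 1 of length 1, 2 of length 2. Total 4.

4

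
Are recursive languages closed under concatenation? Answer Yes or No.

For an input of length n, try each of the n+1 split points, running the decider for L₁ on the prefix and the decider for L₂ on the suffix; accept if some split succeeds. Finitely many halting sub-runs, so this decides L₁L₂.
So the recursive languages are closed under concatenation.

Yes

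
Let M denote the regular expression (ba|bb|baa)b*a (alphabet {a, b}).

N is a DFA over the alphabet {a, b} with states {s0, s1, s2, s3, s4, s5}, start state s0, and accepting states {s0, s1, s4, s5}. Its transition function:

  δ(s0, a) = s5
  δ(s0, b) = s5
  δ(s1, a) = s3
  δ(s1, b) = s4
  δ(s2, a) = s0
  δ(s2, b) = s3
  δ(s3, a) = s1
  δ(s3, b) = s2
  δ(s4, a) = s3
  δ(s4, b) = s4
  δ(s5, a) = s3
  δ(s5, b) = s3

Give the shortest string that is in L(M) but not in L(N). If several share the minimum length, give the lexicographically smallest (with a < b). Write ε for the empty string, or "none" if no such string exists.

The string baaa is accepted by M but not by N.
No shorter string lies in the difference, and baaa is the lexicographically first length-4 string in L(M) \ L(N).

baaa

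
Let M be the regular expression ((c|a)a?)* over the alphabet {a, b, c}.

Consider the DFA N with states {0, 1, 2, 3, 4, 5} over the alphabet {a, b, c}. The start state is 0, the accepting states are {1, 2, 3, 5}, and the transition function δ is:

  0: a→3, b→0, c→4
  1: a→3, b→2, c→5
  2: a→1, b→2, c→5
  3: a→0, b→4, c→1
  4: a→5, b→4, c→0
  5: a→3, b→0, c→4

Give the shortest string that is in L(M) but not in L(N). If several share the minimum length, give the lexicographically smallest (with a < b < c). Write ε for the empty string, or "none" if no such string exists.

ε

The empty string ε is accepted by M but not by N.
Since ε is the unique shortest string, it is the required witness.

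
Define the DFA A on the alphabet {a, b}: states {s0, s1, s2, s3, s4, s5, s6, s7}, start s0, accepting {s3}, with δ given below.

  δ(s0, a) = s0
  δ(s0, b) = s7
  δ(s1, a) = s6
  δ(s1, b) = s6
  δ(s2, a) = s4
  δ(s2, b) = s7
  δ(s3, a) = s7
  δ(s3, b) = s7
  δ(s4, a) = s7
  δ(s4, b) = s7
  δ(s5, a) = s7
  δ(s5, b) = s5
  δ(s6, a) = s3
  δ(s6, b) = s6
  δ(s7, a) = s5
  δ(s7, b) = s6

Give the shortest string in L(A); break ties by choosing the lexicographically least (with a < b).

A breadth-first search from s0 reaches an accepting state first via the path s0 → s7 → s6 → s3 on input bba.
No string of length < 3 is accepted (BFS exhausts all shorter strings without reaching an accepting state), and bba is the lexicographically least accepting string of length 3.

bba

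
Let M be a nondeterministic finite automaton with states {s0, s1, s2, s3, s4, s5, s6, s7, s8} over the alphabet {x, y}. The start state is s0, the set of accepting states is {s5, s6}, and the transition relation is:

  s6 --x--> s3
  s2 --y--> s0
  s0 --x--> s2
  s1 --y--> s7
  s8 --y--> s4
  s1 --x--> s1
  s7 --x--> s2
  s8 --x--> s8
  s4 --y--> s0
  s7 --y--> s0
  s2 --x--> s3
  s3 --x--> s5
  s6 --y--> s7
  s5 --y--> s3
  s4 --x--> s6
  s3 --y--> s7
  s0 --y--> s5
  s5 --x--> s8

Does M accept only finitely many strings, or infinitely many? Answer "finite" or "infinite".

infinite

State s0 is reachable from the start and can reach an accepting state, and it lies on the cycle s0 → s2 → s0.
Traversing that cycle any number of times yields accepted strings of unbounded length, so the language is infinite.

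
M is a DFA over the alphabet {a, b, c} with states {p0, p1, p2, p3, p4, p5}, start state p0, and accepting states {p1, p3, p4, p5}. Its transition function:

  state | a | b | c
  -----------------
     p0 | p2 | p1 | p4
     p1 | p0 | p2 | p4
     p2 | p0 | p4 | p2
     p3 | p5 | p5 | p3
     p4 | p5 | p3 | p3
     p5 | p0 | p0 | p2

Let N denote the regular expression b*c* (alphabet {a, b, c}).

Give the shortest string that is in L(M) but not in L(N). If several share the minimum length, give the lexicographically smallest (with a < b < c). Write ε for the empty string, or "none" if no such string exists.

ab

The string ab is accepted by M but not by N.
No shorter string lies in the difference, and ab is the lexicographically first length-2 string in L(M) \ L(N).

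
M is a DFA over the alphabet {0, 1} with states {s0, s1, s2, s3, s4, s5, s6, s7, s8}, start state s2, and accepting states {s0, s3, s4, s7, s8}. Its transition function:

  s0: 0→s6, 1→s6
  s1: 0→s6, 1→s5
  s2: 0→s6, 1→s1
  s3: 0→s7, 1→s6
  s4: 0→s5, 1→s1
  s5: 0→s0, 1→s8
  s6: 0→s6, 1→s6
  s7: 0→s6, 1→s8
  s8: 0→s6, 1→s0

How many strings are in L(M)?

3

The useful subgraph on states {s0, s1, s2, s5, s8} is acyclic, so L(M) is finite; the longest accepting path visits 5 useful states, giving maximum string length 4.
Counting accepting paths from s2 by length: 2 of length 3, 1 of length 4. Total 3.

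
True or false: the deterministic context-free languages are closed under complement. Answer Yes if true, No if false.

Yes

A deterministic PDA can be normalised so that it always reads its entire input (no blocking, no infinite ε-loops) and records in its finite control whether it has passed through an accepting state since the last input symbol was consumed; inverting that end-of-input verdict yields a DPDA for the complement.
So the deterministic context-free languages are closed under complement.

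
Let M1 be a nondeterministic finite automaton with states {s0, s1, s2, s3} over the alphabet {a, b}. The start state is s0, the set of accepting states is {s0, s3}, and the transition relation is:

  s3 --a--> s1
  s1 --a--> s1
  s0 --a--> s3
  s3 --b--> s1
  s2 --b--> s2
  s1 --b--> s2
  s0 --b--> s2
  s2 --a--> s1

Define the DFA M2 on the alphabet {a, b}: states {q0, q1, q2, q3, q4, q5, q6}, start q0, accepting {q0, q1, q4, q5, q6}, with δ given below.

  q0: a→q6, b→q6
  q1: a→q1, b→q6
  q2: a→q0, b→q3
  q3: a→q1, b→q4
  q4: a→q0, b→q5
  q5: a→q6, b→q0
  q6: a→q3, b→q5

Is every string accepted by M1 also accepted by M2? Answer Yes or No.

Yes

Exploring the product automaton M1 × M2 from the start pair (s0, q0), following both machines on each input symbol, reaches 11 state pairs: (s0, q0), (s3, q6), (s2, q6), (s1, q3), (s1, q5), (s2, q5), (s1, q1), (s2, q4), (s1, q6), (s2, q0), (s1, q0).
M1 accepts in {s0, s3} and M2 accepts in {q0, q1, q4, q5, q6}. The reachable pairs whose M1-component is accepting are (s0, q0), (s3, q6); in each of them the M2-component is accepting too, so the product for L(M1) \ L(M2) (M1-component accepting, M2-component rejecting) has no reachable accepting pair and the difference is empty.
Hence every string in L(M1) is also in L(M2).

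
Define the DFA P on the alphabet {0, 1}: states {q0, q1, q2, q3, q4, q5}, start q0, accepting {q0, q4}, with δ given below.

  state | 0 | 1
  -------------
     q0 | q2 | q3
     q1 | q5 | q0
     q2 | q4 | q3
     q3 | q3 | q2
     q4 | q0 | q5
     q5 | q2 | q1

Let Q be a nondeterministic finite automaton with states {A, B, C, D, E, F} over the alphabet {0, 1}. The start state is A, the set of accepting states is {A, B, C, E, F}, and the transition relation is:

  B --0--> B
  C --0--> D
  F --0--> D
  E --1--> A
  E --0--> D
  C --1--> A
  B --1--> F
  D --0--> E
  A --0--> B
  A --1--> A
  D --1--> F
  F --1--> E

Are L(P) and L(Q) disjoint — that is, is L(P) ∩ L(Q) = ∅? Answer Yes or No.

No

The empty string ε is accepted by both P and Q.
Hence L(P) ∩ L(Q) ≠ ∅.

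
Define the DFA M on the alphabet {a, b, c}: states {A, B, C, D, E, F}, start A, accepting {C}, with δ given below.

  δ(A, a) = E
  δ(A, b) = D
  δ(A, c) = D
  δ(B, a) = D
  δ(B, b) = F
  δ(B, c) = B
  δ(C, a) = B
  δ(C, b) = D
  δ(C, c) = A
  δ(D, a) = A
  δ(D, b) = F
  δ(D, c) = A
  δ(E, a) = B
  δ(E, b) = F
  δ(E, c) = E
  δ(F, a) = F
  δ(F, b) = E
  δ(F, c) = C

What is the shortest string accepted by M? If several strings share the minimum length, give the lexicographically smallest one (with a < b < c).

A breadth-first search from A reaches an accepting state first via the path A → E → F → C on input abc.
No string of length < 3 is accepted (BFS exhausts all shorter strings without reaching an accepting state), and abc is the lexicographically least accepting string of length 3.

abc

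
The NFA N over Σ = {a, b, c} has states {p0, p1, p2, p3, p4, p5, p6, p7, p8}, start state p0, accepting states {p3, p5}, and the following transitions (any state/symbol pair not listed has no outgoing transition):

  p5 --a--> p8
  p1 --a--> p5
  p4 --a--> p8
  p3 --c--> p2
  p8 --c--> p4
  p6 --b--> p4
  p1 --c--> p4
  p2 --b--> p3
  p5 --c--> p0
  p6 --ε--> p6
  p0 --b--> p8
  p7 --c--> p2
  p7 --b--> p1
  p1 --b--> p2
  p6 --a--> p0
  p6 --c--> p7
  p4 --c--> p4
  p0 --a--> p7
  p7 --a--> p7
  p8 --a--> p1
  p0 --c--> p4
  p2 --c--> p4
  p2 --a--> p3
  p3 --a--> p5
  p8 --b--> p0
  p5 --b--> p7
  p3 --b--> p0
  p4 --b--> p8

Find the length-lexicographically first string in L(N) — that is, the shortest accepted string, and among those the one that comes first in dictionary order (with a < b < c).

aba

A breadth-first search from p0 reaches an accepting state first via the path p0 → p7 → p1 → p5 on input aba.
No string of length < 3 is accepted (BFS exhausts all shorter strings without reaching an accepting state), and aba is the lexicographically least accepting string of length 3.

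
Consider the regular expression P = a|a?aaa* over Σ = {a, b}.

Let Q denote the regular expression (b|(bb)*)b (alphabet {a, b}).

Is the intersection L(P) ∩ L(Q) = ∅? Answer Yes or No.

Yes

Converting the expression P to a DFA (subset construction, then merging equivalent states) gives the minimal DFA with states {p0, p1, p2}, start state p0, accepting states {p1} and transitions p0: a→p1, b→p2; p1: a→p1, b→p2; p2: a→p2, b→p2.
Converting the expression Q to a DFA (subset construction, then merging equivalent states) gives the minimal DFA with states {q0, q1, q2, q3, q4, q5}, start state q0, accepting states {q2, q3, q4} and transitions q0: a→q1, b→q2; q1: a→q1, b→q1; q2: a→q1, b→q3; q3: a→q1, b→q4; q4: a→q1, b→q5; q5: a→q1, b→q4.
Exploring the product automaton P × Q from the start pair (p0, q0), following both machines on each input symbol, reaches 7 state pairs: (p0, q0), (p1, q1), (p2, q2), (p2, q1), (p2, q3), (p2, q4), (p2, q5).
P accepts in {p1} and Q accepts in {q2, q3, q4}; no reachable pair has both components accepting, so no string drives both machines to acceptance simultaneously and L(P) ∩ L(Q) = ∅.
So no string is accepted by both, and the intersection is empty.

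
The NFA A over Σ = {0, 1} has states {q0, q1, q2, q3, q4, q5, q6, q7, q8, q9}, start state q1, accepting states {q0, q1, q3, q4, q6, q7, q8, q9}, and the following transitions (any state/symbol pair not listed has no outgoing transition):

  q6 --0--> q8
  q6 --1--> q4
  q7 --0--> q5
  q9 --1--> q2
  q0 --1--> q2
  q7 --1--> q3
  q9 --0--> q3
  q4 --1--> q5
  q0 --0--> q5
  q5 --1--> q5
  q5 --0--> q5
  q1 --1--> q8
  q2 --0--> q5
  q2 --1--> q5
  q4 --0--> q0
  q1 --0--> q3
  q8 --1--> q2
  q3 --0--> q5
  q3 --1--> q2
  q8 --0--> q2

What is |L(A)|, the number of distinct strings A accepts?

The useful subgraph on states {q1, q3, q8} is acyclic, so L(A) is finite; the longest accepting path visits 2 useful states, giving maximum string length 1.
Counting accepting paths from q1 by length: 1 of length 0, 2 of length 1. Total 3.

3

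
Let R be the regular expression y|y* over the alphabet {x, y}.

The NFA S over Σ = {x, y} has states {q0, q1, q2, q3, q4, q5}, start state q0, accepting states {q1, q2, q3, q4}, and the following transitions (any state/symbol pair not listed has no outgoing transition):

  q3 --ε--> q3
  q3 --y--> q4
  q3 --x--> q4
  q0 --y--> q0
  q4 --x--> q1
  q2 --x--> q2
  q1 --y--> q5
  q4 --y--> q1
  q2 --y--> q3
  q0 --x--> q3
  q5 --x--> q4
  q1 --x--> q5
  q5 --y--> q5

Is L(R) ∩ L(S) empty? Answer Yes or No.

Yes

Converting the expression R to a DFA (subset construction, then merging equivalent states) gives the minimal DFA with states {r0, r1}, start state r0, accepting states {r0} and transitions r0: x→r1, y→r0; r1: x→r1, y→r1.
Exploring the product automaton R × S from the start pair (r0, q0), following both machines on each input symbol, reaches 5 state pairs: (r0, q0), (r1, q3), (r1, q4), (r1, q1), (r1, q5).
R accepts in {r0} and S accepts in {q1, q2, q3, q4}; no reachable pair has both components accepting, so no string drives both machines to acceptance simultaneously and L(R) ∩ L(S) = ∅.
So no string is accepted by both, and the intersection is empty.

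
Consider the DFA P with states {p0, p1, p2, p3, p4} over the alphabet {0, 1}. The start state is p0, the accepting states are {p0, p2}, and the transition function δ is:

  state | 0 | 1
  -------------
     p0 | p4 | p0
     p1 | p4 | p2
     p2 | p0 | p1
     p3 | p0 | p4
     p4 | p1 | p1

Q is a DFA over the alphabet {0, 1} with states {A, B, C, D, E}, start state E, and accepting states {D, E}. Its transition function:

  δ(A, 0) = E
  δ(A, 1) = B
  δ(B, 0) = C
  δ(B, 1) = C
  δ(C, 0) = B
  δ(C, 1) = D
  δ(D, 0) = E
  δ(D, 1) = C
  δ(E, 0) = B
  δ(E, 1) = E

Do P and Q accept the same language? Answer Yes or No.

Exploring the product automaton P × Q from the start pair (p0, E), following both machines on each input symbol, reaches 4 state pairs: (p0, E), (p4, B), (p1, C), (p2, D).
P accepts in {p0, p2} and Q accepts in {D, E}. In every reachable pair the two components are either both accepting — (p0, E), (p2, D) — or both non-accepting, so no string is accepted by exactly one of the machines: L(P) \ L(Q) and L(Q) \ L(P) are both empty.
Hence every string is accepted by P iff it is accepted by Q, and the two languages coincide.

Yes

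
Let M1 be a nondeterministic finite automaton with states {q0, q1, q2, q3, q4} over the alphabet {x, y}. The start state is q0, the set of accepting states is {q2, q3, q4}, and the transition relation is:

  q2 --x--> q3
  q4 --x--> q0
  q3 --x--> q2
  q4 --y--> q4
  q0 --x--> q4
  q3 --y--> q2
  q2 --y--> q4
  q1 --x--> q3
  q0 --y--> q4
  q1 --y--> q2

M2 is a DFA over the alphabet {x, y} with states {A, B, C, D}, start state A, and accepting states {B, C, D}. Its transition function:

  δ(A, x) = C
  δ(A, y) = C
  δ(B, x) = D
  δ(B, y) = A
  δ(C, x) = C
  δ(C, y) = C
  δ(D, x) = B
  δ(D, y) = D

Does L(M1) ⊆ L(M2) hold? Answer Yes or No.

Exploring the product automaton M1 × M2 from the start pair (q0, A), following both machines on each input symbol, reaches 3 state pairs: (q0, A), (q4, C), (q0, C).
M1 accepts in {q2, q3, q4} and M2 accepts in {B, C, D}. The reachable pairs whose M1-component is accepting are (q4, C); in each of them the M2-component is accepting too, so the product for L(M1) \ L(M2) (M1-component accepting, M2-component rejecting) has no reachable accepting pair and the difference is empty.
Hence every string in L(M1) is also in L(M2).

Yes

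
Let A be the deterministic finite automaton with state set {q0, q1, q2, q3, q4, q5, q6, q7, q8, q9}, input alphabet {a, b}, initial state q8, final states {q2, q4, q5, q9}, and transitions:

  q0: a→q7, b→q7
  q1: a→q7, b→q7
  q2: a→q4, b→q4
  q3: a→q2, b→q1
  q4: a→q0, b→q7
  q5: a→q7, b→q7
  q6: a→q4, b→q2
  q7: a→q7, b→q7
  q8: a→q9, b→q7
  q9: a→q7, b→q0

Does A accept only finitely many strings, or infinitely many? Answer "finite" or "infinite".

finite

The useful states (reachable from q8 and able to reach an accepting state) are {q8, q9}.
Restricted to these states the transition graph has no cycle, so every accepting path has bounded length and L is finite.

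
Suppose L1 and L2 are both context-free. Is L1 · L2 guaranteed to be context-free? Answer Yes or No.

Yes

Take grammars for L₁ and L₂ with disjoint nonterminals and start symbols S₁, S₂; adding a new start symbol with S → S₁S₂ gives a context-free grammar for L₁L₂.
So the context-free languages are closed under concatenation.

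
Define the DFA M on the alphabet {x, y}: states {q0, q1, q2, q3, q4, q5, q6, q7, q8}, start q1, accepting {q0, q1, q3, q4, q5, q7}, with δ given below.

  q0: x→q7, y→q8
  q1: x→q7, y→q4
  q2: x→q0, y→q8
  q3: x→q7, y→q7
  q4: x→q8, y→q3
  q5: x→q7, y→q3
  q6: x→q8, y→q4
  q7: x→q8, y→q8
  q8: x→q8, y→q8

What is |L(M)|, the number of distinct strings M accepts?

The useful subgraph on states {q1, q3, q4, q7} is acyclic, so L(M) is finite; the longest accepting path visits 4 useful states, giving maximum string length 3.
Counting accepting paths from q1 by length: 1 of length 0, 2 of length 1, 1 of length 2, 2 of length 3. Total 6.

6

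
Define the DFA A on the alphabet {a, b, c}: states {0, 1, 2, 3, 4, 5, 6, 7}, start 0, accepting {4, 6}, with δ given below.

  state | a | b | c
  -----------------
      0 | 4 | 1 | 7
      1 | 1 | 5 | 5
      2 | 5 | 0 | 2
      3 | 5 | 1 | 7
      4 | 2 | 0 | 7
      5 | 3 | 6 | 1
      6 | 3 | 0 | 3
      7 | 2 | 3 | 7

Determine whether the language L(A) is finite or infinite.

infinite

State 1 is reachable from the start and can reach an accepting state, and it lies on the cycle 1 → 1.
Traversing that cycle any number of times yields accepted strings of unbounded length, so the language is infinite.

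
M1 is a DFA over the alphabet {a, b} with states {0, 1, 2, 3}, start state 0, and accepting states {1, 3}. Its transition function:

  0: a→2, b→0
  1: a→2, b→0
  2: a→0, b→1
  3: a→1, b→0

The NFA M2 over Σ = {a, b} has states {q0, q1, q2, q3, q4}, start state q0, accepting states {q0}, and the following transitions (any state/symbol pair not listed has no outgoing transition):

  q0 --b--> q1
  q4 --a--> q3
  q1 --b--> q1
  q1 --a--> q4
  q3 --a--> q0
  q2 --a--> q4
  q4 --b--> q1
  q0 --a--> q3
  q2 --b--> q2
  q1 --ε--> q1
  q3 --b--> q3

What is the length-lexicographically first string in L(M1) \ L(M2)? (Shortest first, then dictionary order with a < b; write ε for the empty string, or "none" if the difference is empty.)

ab

The string ab is accepted by M1 but not by M2.
No shorter string lies in the difference, and ab is the lexicographically first length-2 string in L(M1) \ L(M2).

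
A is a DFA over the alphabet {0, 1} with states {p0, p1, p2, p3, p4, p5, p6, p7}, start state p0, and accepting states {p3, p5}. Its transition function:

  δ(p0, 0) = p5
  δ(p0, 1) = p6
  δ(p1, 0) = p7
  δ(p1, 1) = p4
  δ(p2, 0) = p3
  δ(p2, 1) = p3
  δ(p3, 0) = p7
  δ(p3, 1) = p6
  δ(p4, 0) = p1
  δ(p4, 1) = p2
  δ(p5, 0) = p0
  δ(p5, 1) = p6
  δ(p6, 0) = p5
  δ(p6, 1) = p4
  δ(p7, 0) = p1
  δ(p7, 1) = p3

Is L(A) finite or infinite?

State p0 is reachable from the start and can reach an accepting state, and it lies on the cycle p0 → p5 → p0.
Traversing that cycle any number of times yields accepted strings of unbounded length, so the language is infinite.

infinite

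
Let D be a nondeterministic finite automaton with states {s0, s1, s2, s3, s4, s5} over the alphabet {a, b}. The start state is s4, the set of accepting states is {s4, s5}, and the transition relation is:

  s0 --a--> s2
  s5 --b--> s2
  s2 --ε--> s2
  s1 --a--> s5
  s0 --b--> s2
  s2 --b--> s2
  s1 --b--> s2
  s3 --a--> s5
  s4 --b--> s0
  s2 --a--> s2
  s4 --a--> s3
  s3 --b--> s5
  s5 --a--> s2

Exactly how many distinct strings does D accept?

The useful subgraph on states {s3, s4, s5} is acyclic, so L(D) is finite; the longest accepting path visits 3 useful states, giving maximum string length 2.
Counting accepting paths from s4 by length: 1 of length 0, 2 of length 2. Total 3.

3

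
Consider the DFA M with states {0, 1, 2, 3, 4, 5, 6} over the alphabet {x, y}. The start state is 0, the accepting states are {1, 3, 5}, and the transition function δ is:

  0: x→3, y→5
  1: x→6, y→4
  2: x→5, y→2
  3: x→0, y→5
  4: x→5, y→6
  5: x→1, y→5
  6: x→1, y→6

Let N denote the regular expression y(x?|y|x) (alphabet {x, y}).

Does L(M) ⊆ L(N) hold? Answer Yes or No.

No

The string x is in L(M) but not in L(N).
So L(M) ⊄ L(N).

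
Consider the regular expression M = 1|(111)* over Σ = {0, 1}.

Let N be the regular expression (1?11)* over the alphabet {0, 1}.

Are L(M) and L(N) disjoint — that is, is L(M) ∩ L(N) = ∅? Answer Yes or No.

The empty string ε is accepted by both M and N.
Hence L(M) ∩ L(N) ≠ ∅.

No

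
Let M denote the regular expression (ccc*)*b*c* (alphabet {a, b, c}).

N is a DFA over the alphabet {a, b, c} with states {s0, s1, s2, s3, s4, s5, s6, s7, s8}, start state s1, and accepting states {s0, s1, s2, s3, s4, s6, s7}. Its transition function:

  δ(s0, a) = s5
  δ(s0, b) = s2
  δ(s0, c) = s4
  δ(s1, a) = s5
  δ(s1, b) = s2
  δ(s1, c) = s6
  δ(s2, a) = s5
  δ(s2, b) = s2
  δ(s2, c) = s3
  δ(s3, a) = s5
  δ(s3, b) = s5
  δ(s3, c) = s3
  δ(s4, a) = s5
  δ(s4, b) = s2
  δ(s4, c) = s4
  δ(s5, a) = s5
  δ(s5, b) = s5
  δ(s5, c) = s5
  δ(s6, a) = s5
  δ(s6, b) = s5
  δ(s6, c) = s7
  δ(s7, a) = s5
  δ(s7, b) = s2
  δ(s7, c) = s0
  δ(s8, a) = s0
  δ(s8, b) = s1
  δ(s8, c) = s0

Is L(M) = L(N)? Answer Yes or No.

Converting the expression M to a DFA (subset construction, then merging equivalent states) gives the minimal DFA with states {m0, m1, m2, m3, m4, m5}, start state m0, accepting states {m0, m2, m3, m4, m5} and transitions m0: a→m1, b→m2, c→m3; m1: a→m1, b→m1, c→m1; m2: a→m1, b→m2, c→m4; m3: a→m1, b→m1, c→m5; m4: a→m1, b→m1, c→m4; m5: a→m1, b→m2, c→m5.
Exploring the product automaton M × N from the start pair (m0, s1), following both machines on each input symbol, reaches 8 state pairs: (m0, s1), (m1, s5), (m2, s2), (m3, s6), (m4, s3), (m5, s7), (m5, s0), (m5, s4).
M accepts in {m0, m2, m3, m4, m5} and N accepts in {s0, s1, s2, s3, s4, s6, s7}. In every reachable pair the two components are either both accepting — (m0, s1), (m2, s2), (m3, s6), (m4, s3), (m5, s7), (m5, s0), (m5, s4) — or both non-accepting, so no string is accepted by exactly one of the machines: L(M) \ L(N) and L(N) \ L(M) are both empty.
Hence every string is accepted by M iff it is accepted by N, and the two languages coincide.

Yes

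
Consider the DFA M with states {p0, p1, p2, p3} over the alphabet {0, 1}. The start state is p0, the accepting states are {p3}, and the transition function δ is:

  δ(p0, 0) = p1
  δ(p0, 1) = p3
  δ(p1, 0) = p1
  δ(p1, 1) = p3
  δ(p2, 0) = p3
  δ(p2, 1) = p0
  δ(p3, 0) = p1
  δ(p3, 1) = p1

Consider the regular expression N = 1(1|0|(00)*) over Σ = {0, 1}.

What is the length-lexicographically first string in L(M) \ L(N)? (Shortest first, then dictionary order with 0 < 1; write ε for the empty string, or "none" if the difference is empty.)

01

The string 01 is accepted by M but not by N.
No shorter string lies in the difference, and 01 is the lexicographically first length-2 string in L(M) \ L(N).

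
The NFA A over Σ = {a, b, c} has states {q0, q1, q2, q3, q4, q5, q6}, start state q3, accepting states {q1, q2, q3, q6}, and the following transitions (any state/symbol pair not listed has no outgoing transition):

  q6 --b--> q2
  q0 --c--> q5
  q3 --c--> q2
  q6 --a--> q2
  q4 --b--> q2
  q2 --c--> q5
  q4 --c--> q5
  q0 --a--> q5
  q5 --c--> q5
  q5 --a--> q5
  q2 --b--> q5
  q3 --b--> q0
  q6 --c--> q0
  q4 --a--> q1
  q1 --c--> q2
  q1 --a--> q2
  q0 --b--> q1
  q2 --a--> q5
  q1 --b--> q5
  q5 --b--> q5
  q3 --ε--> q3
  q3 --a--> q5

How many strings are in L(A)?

5

The useful subgraph on states {q0, q1, q2, q3} is acyclic, so L(A) is finite; the longest accepting path visits 4 useful states, giving maximum string length 3.
Counting accepting paths from q3 by length: 1 of length 0, 1 of length 1, 1 of length 2, 2 of length 3. Total 5.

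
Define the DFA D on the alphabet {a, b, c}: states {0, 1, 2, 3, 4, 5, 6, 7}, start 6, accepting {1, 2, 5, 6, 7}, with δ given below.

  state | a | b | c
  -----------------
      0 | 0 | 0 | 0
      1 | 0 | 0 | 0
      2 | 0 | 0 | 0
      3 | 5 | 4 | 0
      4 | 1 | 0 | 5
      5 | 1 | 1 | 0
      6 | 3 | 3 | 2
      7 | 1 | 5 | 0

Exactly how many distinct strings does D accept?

The useful subgraph on states {1, 2, 3, 4, 5, 6} is acyclic, so L(D) is finite; the longest accepting path visits 5 useful states, giving maximum string length 4.
Counting accepting paths from 6 by length: 1 of length 0, 1 of length 1, 2 of length 2, 8 of length 3, 4 of length 4. Total 16.

16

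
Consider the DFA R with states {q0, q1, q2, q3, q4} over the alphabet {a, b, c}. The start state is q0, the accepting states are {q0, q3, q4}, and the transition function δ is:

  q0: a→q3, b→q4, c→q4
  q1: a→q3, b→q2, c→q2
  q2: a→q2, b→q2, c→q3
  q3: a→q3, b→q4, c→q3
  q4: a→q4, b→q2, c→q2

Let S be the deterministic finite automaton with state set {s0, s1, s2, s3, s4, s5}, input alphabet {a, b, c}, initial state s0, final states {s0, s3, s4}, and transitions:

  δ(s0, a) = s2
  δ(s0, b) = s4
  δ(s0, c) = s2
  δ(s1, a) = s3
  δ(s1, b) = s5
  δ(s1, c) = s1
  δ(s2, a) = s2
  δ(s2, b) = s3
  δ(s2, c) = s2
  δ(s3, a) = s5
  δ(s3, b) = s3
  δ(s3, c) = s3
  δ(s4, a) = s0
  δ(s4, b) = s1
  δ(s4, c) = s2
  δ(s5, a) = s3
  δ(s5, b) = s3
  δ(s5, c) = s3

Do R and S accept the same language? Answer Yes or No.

The string a is accepted by R but rejected by S.
So L(R) ≠ L(S).

No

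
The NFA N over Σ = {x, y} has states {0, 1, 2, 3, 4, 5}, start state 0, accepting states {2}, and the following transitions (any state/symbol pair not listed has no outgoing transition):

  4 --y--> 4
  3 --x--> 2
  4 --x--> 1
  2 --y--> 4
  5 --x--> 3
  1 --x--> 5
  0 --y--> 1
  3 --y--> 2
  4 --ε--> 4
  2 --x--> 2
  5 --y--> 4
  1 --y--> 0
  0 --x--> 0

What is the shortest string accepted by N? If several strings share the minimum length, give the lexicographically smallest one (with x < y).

yxxx

A breadth-first search from 0 reaches an accepting state first via the path 0 → 1 → 5 → 3 → 2 on input yxxx.
No string of length < 4 is accepted (BFS exhausts all shorter strings without reaching an accepting state), and yxxx is the lexicographically least accepting string of length 4.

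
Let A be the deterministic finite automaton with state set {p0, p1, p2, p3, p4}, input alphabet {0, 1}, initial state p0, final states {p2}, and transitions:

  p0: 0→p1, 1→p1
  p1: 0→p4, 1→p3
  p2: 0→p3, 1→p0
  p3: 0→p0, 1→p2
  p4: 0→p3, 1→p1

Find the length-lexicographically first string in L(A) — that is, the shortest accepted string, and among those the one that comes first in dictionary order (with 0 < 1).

A breadth-first search from p0 reaches an accepting state first via the path p0 → p1 → p3 → p2 on input 011.
No string of length < 3 is accepted (BFS exhausts all shorter strings without reaching an accepting state), and 011 is the lexicographically least accepting string of length 3.

011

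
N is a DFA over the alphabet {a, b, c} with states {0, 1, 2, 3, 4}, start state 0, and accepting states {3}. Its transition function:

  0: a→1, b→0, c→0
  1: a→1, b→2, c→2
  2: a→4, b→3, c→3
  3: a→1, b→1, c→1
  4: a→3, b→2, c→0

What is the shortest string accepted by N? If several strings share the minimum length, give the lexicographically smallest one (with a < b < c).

A breadth-first search from 0 reaches an accepting state first via the path 0 → 1 → 2 → 3 on input abb.
No string of length < 3 is accepted (BFS exhausts all shorter strings without reaching an accepting state), and abb is the lexicographically least accepting string of length 3.

abb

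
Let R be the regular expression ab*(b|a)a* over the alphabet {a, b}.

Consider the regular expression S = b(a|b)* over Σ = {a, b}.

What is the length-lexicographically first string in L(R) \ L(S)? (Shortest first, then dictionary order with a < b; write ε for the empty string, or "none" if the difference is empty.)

The string aa is accepted by R but not by S.
No shorter string lies in the difference, and aa is the lexicographically first length-2 string in L(R) \ L(S).

aa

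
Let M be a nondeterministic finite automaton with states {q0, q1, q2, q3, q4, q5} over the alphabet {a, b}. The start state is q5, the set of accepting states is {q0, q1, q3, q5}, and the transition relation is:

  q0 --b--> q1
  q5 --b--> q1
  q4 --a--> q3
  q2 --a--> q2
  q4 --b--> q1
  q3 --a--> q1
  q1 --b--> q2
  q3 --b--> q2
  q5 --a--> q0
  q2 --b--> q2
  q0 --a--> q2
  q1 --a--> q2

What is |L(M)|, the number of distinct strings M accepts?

The useful subgraph on states {q0, q1, q5} is acyclic, so L(M) is finite; the longest accepting path visits 3 useful states, giving maximum string length 2.
Counting accepting paths from q5 by length: 1 of length 0, 2 of length 1, 1 of length 2. Total 4.

4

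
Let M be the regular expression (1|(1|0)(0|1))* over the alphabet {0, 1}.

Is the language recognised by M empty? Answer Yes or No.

The empty string ε matches the expression, so it belongs to L(M).
Since L(M) contains at least one string, it is not empty.

No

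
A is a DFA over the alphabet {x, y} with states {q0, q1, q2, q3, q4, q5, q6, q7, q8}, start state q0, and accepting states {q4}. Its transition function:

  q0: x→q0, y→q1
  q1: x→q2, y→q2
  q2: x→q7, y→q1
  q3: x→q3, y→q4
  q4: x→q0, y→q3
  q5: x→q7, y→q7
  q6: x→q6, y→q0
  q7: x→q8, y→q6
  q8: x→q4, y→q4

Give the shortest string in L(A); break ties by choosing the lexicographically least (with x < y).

A breadth-first search from q0 reaches an accepting state first via the path q0 → q1 → q2 → q7 → q8 → q4 on input yxxxx.
No string of length < 5 is accepted (BFS exhausts all shorter strings without reaching an accepting state), and yxxxx is the lexicographically least accepting string of length 5.

yxxxx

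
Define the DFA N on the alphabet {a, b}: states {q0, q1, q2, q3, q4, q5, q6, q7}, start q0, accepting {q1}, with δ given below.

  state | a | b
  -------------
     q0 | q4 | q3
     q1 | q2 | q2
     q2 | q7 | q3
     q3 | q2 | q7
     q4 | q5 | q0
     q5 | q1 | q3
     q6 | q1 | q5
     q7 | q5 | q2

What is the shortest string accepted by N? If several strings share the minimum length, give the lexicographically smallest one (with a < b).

aaa

A breadth-first search from q0 reaches an accepting state first via the path q0 → q4 → q5 → q1 on input aaa.
No string of length < 3 is accepted (BFS exhausts all shorter strings without reaching an accepting state), and aaa is the lexicographically least accepting string of length 3.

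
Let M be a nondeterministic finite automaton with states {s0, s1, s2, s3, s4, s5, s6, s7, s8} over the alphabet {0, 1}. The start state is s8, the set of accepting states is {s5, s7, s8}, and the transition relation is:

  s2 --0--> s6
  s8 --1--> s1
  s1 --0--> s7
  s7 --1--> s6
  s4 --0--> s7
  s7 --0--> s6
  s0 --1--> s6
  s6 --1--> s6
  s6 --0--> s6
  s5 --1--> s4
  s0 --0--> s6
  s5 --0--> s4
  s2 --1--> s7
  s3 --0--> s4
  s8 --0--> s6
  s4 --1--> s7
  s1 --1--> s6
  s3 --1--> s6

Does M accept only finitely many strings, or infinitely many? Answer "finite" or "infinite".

The useful states (reachable from s8 and able to reach an accepting state) are {s1, s7, s8}.
Restricted to these states the transition graph has no cycle, so every accepting path has bounded length and L is finite.

finite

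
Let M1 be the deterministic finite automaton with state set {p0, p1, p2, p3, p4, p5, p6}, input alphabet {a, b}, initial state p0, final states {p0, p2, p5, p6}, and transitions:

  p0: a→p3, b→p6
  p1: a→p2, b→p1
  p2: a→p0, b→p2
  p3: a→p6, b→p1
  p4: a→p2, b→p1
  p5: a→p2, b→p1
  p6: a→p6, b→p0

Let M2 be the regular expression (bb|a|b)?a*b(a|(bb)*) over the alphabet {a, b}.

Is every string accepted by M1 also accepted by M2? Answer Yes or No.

The empty string ε is in L(M1) but not in L(M2).
So L(M1) ⊄ L(M2).

No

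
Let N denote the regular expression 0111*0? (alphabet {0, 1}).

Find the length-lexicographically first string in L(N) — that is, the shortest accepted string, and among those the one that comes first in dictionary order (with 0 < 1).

By inspection of the expression, no string of length less than 3 matches, and 011 is the lexicographically first match of length 3.

011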